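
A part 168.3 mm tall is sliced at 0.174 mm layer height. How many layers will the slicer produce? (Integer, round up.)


Layers = ceil(168.3/0.174) = 968


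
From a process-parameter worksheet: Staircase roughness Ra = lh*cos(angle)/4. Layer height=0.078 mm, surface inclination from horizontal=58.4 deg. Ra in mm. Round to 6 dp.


Ra = 0.078 * cos(58.4) / 4 = 0.010218 mm


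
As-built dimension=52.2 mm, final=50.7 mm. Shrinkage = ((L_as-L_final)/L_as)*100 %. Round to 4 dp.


Shrinkage = ((52.2-50.7)/52.2)*100 = 2.8736 %


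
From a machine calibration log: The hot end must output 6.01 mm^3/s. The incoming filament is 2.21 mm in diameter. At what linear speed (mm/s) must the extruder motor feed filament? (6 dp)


A = pi*(2.21/2)^2 = 3.835963
v = 6.01 / 3.835963 = 1.566751 mm/s


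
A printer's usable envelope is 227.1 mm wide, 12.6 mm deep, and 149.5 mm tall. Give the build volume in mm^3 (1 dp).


V = 227.1 * 12.6 * 149.5 = 427788.3 mm^3


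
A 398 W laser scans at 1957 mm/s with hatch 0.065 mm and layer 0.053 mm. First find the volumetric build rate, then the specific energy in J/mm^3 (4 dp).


Build rate = 1957 * 0.065 * 0.053 = 6.741865 mm^3/s
SE = 398 / 6.741865 = 59.0341 J/mm^3


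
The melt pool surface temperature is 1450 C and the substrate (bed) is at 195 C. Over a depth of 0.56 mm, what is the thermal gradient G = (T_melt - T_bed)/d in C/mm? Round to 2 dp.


G = (1450-195)/0.56 = 2241.07 C/mm


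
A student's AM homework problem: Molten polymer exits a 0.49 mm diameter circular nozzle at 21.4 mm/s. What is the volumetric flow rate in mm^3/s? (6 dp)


A = pi*(0.49/2)^2 = 0.1885741 mm^2
Q = 0.1885741 * 21.4 = 4.035486 mm^3/s


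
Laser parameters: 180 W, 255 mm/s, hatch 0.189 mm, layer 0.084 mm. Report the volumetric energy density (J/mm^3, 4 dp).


E = 180 / (255*0.189*0.084) = 44.4622 J/mm^3


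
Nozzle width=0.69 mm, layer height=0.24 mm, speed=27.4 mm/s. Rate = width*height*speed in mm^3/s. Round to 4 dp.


Rate = 0.69 * 0.24 * 27.4 = 4.5374 mm^3/s


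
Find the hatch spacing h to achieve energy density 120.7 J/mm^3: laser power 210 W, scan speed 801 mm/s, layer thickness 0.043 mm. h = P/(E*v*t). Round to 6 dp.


h = 210 / (120.7*801*0.043) = 0.050514 mm


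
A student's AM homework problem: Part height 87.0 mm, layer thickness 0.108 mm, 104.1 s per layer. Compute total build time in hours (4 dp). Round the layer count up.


Layers = ceil(87.0/0.108) = 806
t = 806 * 104.1 / 3600 = 23.3068 hrs


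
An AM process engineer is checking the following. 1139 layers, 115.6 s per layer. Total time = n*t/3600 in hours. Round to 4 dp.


t = 1139 * 115.6 / 3600 = 36.5746 hrs


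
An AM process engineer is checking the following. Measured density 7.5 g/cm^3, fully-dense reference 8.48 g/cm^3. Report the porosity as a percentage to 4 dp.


Porosity = (1-7.5/8.48)*100 = 11.5566 %


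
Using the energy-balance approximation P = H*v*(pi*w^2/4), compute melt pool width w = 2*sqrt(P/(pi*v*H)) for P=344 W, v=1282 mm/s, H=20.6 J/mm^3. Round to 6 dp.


w = 2*sqrt(344/(pi*1282*20.6)) = 0.128782 mm


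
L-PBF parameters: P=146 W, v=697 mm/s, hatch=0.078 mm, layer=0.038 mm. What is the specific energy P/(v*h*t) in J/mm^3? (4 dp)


Build rate = 697 * 0.078 * 0.038 = 2.065908 mm^3/s
SE = 146 / 2.065908 = 70.6711 J/mm^3


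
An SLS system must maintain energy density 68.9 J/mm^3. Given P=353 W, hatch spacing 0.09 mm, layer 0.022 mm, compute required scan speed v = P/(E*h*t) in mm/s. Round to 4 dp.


v = 353 / (68.9*0.09*0.022) = 2587.5592 mm/s


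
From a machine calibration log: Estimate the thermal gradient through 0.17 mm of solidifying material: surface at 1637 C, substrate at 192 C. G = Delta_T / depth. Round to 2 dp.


G = (1637-192)/0.17 = 8500.0 C/mm


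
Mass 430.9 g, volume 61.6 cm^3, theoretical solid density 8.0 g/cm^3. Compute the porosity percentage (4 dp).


rho_part = 430.9 / 61.6 = 6.99512987 g/cm^3
Porosity = (1 - 6.99512987/8.0)*100 = 12.5609 %


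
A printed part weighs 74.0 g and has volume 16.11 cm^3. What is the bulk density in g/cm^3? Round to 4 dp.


rho = 74.0 / 16.11 = 4.5934 g/cm^3


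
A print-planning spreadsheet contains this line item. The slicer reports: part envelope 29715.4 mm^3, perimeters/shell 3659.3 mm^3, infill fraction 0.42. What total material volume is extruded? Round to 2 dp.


V_infill = (29715.4 - 3659.3) * 0.42 = 10943.56
V_total = 3659.3 + 10943.56 = 14602.86 mm^3


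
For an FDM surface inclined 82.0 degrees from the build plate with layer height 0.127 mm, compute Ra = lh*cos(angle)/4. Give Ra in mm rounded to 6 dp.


Ra = 0.127 * cos(82.0) / 4 = 0.004419 mm


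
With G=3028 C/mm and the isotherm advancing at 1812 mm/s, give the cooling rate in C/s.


CR = 3028 * 1812 = 5486736 C/s


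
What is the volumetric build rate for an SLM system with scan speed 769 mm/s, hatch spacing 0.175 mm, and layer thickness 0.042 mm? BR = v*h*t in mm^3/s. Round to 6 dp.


Rate = 769 * 0.175 * 0.042 = 5.65215 mm^3/s


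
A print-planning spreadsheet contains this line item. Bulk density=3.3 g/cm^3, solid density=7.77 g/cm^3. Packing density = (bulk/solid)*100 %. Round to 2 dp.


Packing = (3.3/7.77)*100 = 42.47 %


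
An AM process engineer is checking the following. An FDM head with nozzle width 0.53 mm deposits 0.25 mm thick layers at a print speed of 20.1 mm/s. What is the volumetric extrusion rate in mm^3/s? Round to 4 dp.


Rate = 0.53 * 0.25 * 20.1 = 2.6633 mm^3/s


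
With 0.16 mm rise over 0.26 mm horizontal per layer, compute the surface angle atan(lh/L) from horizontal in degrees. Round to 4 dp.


angle = atan(0.16/0.26) = 31.6075 degrees


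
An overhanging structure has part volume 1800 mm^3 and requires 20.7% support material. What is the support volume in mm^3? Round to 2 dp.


V_support = 1800 * 0.207 = 372.6 mm^3


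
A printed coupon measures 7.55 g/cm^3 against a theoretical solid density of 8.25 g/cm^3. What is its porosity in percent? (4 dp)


Porosity = (1-7.55/8.25)*100 = 8.4848 %


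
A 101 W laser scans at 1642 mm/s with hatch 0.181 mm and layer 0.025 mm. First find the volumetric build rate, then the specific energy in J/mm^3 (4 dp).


Build rate = 1642 * 0.181 * 0.025 = 7.43005 mm^3/s
SE = 101 / 7.43005 = 13.5934 J/mm^3


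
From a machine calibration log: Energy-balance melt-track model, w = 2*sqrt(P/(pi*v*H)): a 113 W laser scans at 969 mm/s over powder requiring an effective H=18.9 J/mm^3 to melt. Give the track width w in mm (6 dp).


w = 2*sqrt(113/(pi*969*18.9)) = 0.088634 mm


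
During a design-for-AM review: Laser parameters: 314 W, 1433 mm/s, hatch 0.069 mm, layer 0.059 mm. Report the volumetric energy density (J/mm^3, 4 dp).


E = 314 / (1433*0.069*0.059) = 53.8248 J/mm^3


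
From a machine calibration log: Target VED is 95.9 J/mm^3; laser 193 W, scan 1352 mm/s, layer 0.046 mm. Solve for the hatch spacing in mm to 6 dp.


h = 193 / (95.9*1352*0.046) = 0.03236 mm


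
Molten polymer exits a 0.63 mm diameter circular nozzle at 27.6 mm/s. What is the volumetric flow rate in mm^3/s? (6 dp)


A = pi*(0.63/2)^2 = 0.31172453 mm^2
Q = 0.31172453 * 27.6 = 8.603597 mm^3/s


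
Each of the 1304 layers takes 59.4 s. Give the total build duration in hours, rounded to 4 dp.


t = 1304 * 59.4 / 3600 = 21.516 hrs


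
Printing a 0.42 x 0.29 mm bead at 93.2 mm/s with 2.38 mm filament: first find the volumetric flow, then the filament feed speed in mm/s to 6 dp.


Q = 0.42 * 0.29 * 93.2 = 11.35176 mm^3/s
A_fil = pi*(2.38/2)^2 = 4.44880936 mm^2
v_feed = 11.35176 / 4.44880936 = 2.55164 mm/s


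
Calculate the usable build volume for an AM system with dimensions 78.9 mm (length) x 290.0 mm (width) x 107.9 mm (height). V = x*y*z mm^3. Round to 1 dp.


V = 78.9 * 290.0 * 107.9 = 2468859.9 mm^3


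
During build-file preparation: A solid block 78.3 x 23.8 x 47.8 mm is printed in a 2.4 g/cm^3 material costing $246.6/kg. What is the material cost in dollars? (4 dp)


V = 78.3 * 23.8 * 47.8 = 89077.212 mm^3 = 89.077212 cm^3
Mass = 89.077212 * 2.4 / 1000 = 0.21378531 kg
Cost = 0.21378531 * 246.6 = 52.7195 $


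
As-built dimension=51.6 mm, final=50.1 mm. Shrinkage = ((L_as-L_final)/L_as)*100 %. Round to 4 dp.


Shrinkage = ((51.6-50.1)/51.6)*100 = 2.907 %


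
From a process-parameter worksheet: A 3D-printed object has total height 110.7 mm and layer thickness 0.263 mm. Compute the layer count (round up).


Layers = ceil(110.7/0.263) = 421


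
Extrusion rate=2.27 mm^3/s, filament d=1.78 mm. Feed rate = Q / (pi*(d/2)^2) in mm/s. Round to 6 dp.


A = pi*(1.78/2)^2 = 2.488456
v = 2.27 / 2.488456 = 0.912212 mm/s


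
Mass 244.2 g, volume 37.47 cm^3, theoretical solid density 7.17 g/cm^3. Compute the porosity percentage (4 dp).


rho_part = 244.2 / 37.47 = 6.51721377 g/cm^3
Porosity = (1 - 6.51721377/7.17)*100 = 9.1044 %


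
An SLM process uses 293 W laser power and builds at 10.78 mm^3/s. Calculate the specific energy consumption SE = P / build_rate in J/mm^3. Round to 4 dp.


SE = 293 / 10.78 = 27.18 J/mm^3


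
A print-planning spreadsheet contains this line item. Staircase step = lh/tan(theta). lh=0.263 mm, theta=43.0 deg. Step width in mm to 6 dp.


step = 0.263 / tan(43.0) = 0.282033 mm


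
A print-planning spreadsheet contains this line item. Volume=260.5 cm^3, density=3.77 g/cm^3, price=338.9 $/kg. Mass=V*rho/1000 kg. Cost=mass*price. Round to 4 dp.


Mass = 260.5*3.77/1000 = 0.982085 kg
Cost = 0.982085 * 338.9 = 332.8286 $


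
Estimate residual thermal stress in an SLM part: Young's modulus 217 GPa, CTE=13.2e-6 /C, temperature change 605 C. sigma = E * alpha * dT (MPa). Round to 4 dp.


sigma = 217*1000 * 13.2e-6 * 605 = 1732.962 MPa


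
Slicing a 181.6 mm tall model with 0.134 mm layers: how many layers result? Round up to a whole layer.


Layers = ceil(181.6/0.134) = 1356


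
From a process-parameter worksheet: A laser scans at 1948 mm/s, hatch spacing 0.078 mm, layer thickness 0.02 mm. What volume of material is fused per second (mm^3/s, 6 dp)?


Rate = 1948 * 0.078 * 0.02 = 3.03888 mm^3/s


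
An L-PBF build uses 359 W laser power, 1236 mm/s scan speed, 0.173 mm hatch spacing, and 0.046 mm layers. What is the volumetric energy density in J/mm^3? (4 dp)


E = 359 / (1236*0.173*0.046) = 36.4983 J/mm^3


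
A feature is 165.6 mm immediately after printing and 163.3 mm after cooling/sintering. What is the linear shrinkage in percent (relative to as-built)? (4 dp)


Shrinkage = ((165.6-163.3)/165.6)*100 = 1.3889 %


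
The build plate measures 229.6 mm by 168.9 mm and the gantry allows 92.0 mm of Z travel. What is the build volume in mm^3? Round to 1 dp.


V = 229.6 * 168.9 * 92.0 = 3567708.5 mm^3


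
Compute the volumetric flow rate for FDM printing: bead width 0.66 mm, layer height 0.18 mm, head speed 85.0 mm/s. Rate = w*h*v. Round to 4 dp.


Rate = 0.66 * 0.18 * 85.0 = 10.098 mm^3/s


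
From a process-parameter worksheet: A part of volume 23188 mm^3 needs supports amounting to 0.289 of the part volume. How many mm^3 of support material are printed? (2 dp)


V_support = 23188 * 0.289 = 6701.33 mm^3


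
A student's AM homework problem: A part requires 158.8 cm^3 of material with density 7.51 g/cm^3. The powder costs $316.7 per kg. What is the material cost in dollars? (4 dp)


Mass = 158.8*7.51/1000 = 1.192588 kg
Cost = 1.192588 * 316.7 = 377.6926 $


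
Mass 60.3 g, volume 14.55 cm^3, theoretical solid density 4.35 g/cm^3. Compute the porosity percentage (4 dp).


rho_part = 60.3 / 14.55 = 4.1443299 g/cm^3
Porosity = (1 - 4.1443299/4.35)*100 = 4.728 %


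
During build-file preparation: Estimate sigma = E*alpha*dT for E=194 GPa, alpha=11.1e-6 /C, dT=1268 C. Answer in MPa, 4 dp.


sigma = 194*1000 * 11.1e-6 * 1268 = 2730.5112 MPa


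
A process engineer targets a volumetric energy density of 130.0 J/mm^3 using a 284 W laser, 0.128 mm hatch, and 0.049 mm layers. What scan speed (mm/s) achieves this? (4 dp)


v = 284 / (130.0*0.128*0.049) = 348.3124 mm/s


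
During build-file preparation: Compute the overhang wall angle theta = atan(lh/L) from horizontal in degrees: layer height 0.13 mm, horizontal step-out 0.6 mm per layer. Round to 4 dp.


angle = atan(0.13/0.6) = 12.2251 degrees


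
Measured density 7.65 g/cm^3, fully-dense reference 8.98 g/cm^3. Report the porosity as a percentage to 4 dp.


Porosity = (1-7.65/8.98)*100 = 14.8107 %


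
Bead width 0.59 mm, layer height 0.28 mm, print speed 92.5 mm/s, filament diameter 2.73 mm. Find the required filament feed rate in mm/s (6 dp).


Q = 0.59 * 0.28 * 92.5 = 15.281 mm^3/s
A_fil = pi*(2.73/2)^2 = 5.85349397 mm^2
v_feed = 15.281 / 5.85349397 = 2.610578 mm/s


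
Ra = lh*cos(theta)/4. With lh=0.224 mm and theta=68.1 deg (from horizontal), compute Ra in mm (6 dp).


Ra = 0.224 * cos(68.1) / 4 = 0.020887 mm


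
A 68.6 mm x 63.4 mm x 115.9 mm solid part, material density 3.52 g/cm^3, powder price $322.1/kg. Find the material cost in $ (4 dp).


V = 68.6 * 63.4 * 115.9 = 504076.916 mm^3 = 504.076916 cm^3
Mass = 504.076916 * 3.52 / 1000 = 1.77435074 kg
Cost = 1.77435074 * 322.1 = 571.5184 $


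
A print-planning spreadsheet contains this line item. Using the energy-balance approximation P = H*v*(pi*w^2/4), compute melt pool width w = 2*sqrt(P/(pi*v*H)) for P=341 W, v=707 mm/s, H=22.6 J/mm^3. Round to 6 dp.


w = 2*sqrt(341/(pi*707*22.6)) = 0.164842 mm


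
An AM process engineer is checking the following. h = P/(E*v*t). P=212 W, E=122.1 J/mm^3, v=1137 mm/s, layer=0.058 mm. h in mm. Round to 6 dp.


h = 212 / (122.1*1137*0.058) = 0.026329 mm


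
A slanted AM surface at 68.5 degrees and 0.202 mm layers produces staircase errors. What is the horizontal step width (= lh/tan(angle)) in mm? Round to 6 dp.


step = 0.202 / tan(68.5) = 0.07957 mm


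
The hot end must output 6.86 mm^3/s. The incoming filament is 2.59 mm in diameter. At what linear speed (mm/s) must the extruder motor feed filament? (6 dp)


A = pi*(2.59/2)^2 = 5.268529
v = 6.86 / 5.268529 = 1.302071 mm/s


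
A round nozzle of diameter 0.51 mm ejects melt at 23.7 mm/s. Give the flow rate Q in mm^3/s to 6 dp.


A = pi*(0.51/2)^2 = 0.20428206 mm^2
Q = 0.20428206 * 23.7 = 4.841485 mm^3/s


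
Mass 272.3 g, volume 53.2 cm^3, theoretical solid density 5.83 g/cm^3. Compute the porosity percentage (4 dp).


rho_part = 272.3 / 53.2 = 5.11842105 g/cm^3
Porosity = (1 - 5.11842105/5.83)*100 = 12.2055 %


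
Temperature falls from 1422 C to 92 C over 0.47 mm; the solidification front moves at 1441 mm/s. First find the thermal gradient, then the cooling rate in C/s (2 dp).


G = (1422-92)/0.47 = 2829.78723404 C/mm
CR = 2829.78723404 * 1441 = 4077723.4 C/s


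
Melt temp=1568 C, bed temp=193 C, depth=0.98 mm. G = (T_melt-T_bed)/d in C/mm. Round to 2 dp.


G = (1568-193)/0.98 = 1403.06 C/mm


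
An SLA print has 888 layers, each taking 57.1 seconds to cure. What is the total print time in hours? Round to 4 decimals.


t = 888 * 57.1 / 3600 = 14.0847 hrs


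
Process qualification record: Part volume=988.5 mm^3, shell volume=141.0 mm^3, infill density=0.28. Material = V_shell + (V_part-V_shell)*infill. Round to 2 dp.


V_infill = (988.5 - 141.0) * 0.28 = 237.3
V_total = 141.0 + 237.3 = 378.3 mm^3


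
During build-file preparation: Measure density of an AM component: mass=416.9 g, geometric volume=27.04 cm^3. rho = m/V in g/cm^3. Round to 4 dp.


rho = 416.9 / 27.04 = 15.4179 g/cm^3


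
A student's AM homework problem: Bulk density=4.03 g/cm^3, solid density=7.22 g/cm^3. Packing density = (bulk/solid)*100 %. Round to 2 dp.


Packing = (4.03/7.22)*100 = 55.82 %


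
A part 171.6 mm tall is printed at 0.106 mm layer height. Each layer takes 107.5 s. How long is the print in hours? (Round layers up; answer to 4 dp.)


Layers = ceil(171.6/0.106) = 1619
t = 1619 * 107.5 / 3600 = 48.3451 hrs


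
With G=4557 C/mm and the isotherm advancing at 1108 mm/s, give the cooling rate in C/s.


CR = 4557 * 1108 = 5049156 C/s


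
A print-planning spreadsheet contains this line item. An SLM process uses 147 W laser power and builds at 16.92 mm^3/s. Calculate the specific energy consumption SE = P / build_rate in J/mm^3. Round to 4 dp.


SE = 147 / 16.92 = 8.6879 J/mm^3


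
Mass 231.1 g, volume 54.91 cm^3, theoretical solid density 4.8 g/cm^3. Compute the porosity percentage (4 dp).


rho_part = 231.1 / 54.91 = 4.20870515 g/cm^3
Porosity = (1 - 4.20870515/4.8)*100 = 12.3186 %


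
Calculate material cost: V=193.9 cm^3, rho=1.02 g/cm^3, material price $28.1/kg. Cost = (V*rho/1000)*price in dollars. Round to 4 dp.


Mass = 193.9*1.02/1000 = 0.197778 kg
Cost = 0.197778 * 28.1 = 5.5576 $


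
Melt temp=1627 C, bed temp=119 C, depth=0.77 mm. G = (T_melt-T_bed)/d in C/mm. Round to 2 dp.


G = (1627-119)/0.77 = 1958.44 C/mm


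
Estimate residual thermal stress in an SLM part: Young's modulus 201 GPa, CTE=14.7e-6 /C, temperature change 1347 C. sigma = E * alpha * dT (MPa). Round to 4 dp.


sigma = 201*1000 * 14.7e-6 * 1347 = 3979.9809 MPa


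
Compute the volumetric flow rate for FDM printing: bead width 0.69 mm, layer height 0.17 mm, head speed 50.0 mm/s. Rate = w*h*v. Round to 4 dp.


Rate = 0.69 * 0.17 * 50.0 = 5.865 mm^3/s


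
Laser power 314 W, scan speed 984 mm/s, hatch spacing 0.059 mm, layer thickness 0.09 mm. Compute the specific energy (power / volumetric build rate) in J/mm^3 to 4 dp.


Build rate = 984 * 0.059 * 0.09 = 5.22504 mm^3/s
SE = 314 / 5.22504 = 60.0952 J/mm^3


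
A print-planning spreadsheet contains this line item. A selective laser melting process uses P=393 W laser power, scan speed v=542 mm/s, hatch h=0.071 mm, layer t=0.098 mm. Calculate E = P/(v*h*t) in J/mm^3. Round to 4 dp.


E = 393 / (542*0.071*0.098) = 104.2099 J/mm^3


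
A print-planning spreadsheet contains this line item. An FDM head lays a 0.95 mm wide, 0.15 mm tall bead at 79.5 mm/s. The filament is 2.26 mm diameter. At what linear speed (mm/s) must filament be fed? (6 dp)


Q = 0.95 * 0.15 * 79.5 = 11.32875 mm^3/s
A_fil = pi*(2.26/2)^2 = 4.01149966 mm^2
v_feed = 11.32875 / 4.01149966 = 2.824069 mm/s


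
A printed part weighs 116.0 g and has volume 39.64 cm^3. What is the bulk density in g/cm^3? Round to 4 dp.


rho = 116.0 / 39.64 = 2.9263 g/cm^3


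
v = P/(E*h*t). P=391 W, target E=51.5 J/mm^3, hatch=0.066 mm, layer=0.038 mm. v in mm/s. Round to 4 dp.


v = 391 / (51.5*0.066*0.038) = 3027.2061 mm/s


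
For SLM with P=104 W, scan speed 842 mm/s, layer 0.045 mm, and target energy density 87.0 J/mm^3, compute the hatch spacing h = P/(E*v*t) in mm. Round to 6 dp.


h = 104 / (87.0*842*0.045) = 0.031549 mm


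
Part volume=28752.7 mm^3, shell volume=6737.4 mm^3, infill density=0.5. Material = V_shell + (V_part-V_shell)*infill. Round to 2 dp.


V_infill = (28752.7 - 6737.4) * 0.5 = 11007.65
V_total = 6737.4 + 11007.65 = 17745.05 mm^3


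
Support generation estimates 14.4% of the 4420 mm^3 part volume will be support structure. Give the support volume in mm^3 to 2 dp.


V_support = 4420 * 0.144 = 636.48 mm^3


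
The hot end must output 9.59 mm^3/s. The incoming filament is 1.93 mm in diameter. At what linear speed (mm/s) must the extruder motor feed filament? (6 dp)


A = pi*(1.93/2)^2 = 2.92553
v = 9.59 / 2.92553 = 3.278039 mm/s


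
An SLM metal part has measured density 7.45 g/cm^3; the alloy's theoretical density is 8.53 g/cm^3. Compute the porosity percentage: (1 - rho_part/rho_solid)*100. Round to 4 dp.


Porosity = (1-7.45/8.53)*100 = 12.6612 %


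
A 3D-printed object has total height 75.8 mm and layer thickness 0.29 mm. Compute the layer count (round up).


Layers = ceil(75.8/0.29) = 262


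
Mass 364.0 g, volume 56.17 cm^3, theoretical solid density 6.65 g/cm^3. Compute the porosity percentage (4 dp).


rho_part = 364.0 / 56.17 = 6.48032758 g/cm^3
Porosity = (1 - 6.48032758/6.65)*100 = 2.5515 %


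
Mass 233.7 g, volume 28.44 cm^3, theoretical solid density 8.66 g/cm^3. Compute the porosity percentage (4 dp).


rho_part = 233.7 / 28.44 = 8.21729958 g/cm^3
Porosity = (1 - 8.21729958/8.66)*100 = 5.112 %


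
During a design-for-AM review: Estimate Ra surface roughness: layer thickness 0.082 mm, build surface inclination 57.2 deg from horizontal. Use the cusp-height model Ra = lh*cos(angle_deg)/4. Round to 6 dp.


Ra = 0.082 * cos(57.2) / 4 = 0.011105 mm


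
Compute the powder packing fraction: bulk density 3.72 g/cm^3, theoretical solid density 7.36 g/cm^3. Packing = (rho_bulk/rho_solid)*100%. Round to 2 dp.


Packing = (3.72/7.36)*100 = 50.54 %


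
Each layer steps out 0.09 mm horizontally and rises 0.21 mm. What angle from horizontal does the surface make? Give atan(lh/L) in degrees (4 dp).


angle = atan(0.21/0.09) = 66.8014 degrees


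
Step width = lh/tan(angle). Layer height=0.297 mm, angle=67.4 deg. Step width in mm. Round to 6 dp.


step = 0.297 / tan(67.4) = 0.123629 mm


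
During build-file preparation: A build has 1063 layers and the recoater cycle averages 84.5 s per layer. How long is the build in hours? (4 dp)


t = 1063 * 84.5 / 3600 = 24.951 hrs


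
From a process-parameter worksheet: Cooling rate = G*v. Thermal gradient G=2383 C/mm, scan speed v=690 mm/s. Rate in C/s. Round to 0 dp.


CR = 2383 * 690 = 1644270 C/s


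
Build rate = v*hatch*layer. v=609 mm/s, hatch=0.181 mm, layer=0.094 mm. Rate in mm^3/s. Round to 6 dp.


Rate = 609 * 0.181 * 0.094 = 10.361526 mm^3/s


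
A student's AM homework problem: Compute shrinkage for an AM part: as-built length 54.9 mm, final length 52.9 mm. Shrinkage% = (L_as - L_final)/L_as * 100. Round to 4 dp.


Shrinkage = ((54.9-52.9)/54.9)*100 = 3.643 %


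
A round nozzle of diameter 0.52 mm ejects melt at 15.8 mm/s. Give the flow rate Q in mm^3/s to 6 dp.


A = pi*(0.52/2)^2 = 0.21237166 mm^2
Q = 0.21237166 * 15.8 = 3.355472 mm^3/s


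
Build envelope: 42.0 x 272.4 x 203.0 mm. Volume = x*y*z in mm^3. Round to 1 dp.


V = 42.0 * 272.4 * 203.0 = 2322482.4 mm^3


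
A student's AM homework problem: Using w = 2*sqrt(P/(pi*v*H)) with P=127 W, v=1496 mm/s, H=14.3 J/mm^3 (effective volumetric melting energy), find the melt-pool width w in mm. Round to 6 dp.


w = 2*sqrt(127/(pi*1496*14.3)) = 0.086941 mm


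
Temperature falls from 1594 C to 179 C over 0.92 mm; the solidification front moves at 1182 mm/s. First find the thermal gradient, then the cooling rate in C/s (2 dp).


G = (1594-179)/0.92 = 1538.04347826 C/mm
CR = 1538.04347826 * 1182 = 1817967.39 C/s


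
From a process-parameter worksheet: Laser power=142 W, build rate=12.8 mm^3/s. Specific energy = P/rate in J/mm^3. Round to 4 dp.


SE = 142 / 12.8 = 11.0938 J/mm^3


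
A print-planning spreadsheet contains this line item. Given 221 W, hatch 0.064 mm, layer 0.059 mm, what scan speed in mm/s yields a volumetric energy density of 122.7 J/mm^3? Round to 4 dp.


v = 221 / (122.7*0.064*0.059) = 476.9971 mm/s


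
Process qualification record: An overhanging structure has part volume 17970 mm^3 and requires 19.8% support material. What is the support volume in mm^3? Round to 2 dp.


V_support = 17970 * 0.198 = 3558.06 mm^3


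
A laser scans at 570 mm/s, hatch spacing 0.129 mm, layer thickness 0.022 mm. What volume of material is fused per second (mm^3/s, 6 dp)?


Rate = 570 * 0.129 * 0.022 = 1.61766 mm^3/s


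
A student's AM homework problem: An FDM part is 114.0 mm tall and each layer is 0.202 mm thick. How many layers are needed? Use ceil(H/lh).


Layers = ceil(114.0/0.202) = 565


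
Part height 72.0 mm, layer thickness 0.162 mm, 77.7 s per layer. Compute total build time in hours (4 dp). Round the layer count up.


Layers = ceil(72.0/0.162) = 445
t = 445 * 77.7 / 3600 = 9.6046 hrs


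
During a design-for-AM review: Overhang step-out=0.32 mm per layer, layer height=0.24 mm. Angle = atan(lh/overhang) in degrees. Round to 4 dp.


angle = atan(0.24/0.32) = 36.8699 degrees


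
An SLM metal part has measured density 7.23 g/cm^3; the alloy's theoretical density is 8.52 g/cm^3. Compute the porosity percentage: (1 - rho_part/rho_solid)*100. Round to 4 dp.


Porosity = (1-7.23/8.52)*100 = 15.1408 %


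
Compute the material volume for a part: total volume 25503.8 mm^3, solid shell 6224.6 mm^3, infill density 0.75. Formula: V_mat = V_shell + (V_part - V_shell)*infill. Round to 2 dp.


V_infill = (25503.8 - 6224.6) * 0.75 = 14459.4
V_total = 6224.6 + 14459.4 = 20684.0 mm^3


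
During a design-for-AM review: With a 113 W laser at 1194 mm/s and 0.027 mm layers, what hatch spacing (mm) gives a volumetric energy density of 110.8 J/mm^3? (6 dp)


h = 113 / (110.8*1194*0.027) = 0.031635 mm


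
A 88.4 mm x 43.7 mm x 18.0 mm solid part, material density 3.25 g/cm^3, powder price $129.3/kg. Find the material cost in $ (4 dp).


V = 88.4 * 43.7 * 18.0 = 69535.44 mm^3 = 69.53544 cm^3
Mass = 69.53544 * 3.25 / 1000 = 0.22599018 kg
Cost = 0.22599018 * 129.3 = 29.2205 $


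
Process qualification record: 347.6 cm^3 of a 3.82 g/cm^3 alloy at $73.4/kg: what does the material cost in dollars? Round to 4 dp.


Mass = 347.6*3.82/1000 = 1.327832 kg
Cost = 1.327832 * 73.4 = 97.4629 $


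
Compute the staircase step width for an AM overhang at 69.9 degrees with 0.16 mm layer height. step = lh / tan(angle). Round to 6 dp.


step = 0.16 / tan(69.9) = 0.058552 mm


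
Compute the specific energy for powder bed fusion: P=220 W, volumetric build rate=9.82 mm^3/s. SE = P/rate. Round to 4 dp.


SE = 220 / 9.82 = 22.4033 J/mm^3


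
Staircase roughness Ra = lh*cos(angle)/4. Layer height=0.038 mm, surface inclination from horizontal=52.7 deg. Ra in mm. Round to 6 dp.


Ra = 0.038 * cos(52.7) / 4 = 0.005757 mm


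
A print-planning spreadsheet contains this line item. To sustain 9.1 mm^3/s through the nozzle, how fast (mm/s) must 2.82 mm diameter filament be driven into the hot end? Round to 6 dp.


A = pi*(2.82/2)^2 = 6.2458
v = 9.1 / 6.2458 = 1.456979 mm/s


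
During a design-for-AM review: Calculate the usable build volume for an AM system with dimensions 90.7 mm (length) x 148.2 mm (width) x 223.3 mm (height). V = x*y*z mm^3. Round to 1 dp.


V = 90.7 * 148.2 * 223.3 = 3001540.5 mm^3


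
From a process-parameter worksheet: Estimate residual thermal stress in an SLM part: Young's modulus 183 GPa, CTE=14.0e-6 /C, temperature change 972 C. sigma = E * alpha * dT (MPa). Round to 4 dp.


sigma = 183*1000 * 14.0e-6 * 972 = 2490.264 MPa


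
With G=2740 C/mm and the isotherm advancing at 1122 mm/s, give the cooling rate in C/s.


CR = 2740 * 1122 = 3074280 C/s


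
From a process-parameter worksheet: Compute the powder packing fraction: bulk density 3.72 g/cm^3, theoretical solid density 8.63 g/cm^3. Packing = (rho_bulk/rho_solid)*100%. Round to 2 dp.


Packing = (3.72/8.63)*100 = 43.11 %


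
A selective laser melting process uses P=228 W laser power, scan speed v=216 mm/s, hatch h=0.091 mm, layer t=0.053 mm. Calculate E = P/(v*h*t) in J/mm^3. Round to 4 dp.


E = 228 / (216*0.091*0.053) = 218.8587 J/mm^3


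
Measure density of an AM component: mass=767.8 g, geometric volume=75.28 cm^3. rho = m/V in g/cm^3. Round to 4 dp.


rho = 767.8 / 75.28 = 10.1993 g/cm^3


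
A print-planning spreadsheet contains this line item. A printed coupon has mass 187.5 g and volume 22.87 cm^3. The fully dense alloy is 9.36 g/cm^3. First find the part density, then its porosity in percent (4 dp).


rho_part = 187.5 / 22.87 = 8.19851334 g/cm^3
Porosity = (1 - 8.19851334/9.36)*100 = 12.409 %


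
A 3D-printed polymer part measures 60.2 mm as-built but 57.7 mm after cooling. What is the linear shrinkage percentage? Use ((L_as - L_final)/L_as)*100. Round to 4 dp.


Shrinkage = ((60.2-57.7)/60.2)*100 = 4.1528 %


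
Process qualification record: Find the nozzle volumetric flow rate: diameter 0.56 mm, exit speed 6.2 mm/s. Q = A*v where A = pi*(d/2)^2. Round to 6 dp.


A = pi*(0.56/2)^2 = 0.24630086 mm^2
Q = 0.24630086 * 6.2 = 1.527065 mm^3/s


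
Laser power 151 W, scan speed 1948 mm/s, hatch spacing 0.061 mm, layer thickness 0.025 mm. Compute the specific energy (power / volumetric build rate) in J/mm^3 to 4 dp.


Build rate = 1948 * 0.061 * 0.025 = 2.9707 mm^3/s
SE = 151 / 2.9707 = 50.8298 J/mm^3


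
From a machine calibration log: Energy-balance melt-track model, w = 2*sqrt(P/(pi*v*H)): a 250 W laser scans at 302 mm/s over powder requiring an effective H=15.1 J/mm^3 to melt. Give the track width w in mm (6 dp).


w = 2*sqrt(250/(pi*302*15.1)) = 0.2642 mm


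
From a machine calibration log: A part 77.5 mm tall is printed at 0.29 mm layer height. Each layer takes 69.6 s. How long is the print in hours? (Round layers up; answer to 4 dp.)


Layers = ceil(77.5/0.29) = 268
t = 268 * 69.6 / 3600 = 5.1813 hrs


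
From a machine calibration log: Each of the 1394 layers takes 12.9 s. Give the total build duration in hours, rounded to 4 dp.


t = 1394 * 12.9 / 3600 = 4.9952 hrs


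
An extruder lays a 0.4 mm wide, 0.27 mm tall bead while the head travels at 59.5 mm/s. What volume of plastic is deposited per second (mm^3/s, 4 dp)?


Rate = 0.4 * 0.27 * 59.5 = 6.426 mm^3/s


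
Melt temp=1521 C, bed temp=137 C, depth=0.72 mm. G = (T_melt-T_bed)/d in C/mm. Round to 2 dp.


G = (1521-137)/0.72 = 1922.22 C/mm


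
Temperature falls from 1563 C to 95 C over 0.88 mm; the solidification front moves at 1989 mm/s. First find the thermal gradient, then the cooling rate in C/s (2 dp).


G = (1563-95)/0.88 = 1668.18181818 C/mm
CR = 1668.18181818 * 1989 = 3318013.64 C/s


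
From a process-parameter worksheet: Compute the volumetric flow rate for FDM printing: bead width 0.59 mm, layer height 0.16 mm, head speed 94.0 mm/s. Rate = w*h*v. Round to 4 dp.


Rate = 0.59 * 0.16 * 94.0 = 8.8736 mm^3/s


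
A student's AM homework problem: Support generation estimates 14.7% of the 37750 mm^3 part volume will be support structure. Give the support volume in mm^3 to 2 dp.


V_support = 37750 * 0.147 = 5549.25 mm^3


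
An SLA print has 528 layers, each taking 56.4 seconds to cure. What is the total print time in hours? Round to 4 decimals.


t = 528 * 56.4 / 3600 = 8.272 hrs


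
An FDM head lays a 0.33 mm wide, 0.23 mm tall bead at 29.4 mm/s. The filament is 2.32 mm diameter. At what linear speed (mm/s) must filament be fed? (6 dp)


Q = 0.33 * 0.23 * 29.4 = 2.23146 mm^3/s
A_fil = pi*(2.32/2)^2 = 4.22732707 mm^2
v_feed = 2.23146 / 4.22732707 = 0.527865 mm/s


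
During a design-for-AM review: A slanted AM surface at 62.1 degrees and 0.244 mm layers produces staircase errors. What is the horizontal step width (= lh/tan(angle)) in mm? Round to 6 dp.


step = 0.244 / tan(62.1) = 0.129191 mm


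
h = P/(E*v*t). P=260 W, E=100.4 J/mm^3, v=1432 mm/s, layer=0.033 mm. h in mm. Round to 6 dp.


h = 260 / (100.4*1432*0.033) = 0.0548 mm


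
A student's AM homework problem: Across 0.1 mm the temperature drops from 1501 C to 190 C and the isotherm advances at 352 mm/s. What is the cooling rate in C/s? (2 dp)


G = (1501-190)/0.1 = 13110.0 C/mm
CR = 13110.0 * 352 = 4614720.0 C/s


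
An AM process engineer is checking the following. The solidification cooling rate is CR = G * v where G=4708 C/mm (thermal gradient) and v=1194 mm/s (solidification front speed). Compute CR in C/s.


CR = 4708 * 1194 = 5621352 C/s


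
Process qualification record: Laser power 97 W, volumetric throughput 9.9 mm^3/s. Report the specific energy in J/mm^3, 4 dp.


SE = 97 / 9.9 = 9.798 J/mm^3


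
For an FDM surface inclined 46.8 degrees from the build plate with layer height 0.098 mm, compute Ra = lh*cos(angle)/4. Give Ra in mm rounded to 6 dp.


Ra = 0.098 * cos(46.8) / 4 = 0.016771 mm


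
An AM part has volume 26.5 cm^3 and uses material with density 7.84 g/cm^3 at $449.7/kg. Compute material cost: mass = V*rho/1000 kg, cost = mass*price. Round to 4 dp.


Mass = 26.5*7.84/1000 = 0.20776 kg
Cost = 0.20776 * 449.7 = 93.4297 $


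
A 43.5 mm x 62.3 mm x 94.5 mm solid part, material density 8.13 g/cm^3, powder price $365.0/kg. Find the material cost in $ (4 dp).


V = 43.5 * 62.3 * 94.5 = 256099.725 mm^3 = 256.099725 cm^3
Mass = 256.099725 * 8.13 / 1000 = 2.08209076 kg
Cost = 2.08209076 * 365.0 = 759.9631 $


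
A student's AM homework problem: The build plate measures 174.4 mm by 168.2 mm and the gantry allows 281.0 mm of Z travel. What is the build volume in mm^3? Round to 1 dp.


V = 174.4 * 168.2 * 281.0 = 8242876.5 mm^3


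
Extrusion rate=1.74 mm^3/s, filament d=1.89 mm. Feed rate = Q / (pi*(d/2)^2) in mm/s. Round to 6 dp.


A = pi*(1.89/2)^2 = 2.805521
v = 1.74 / 2.805521 = 0.620206 mm/s


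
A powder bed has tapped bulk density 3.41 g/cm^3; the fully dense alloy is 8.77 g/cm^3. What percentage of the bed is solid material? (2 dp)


Packing = (3.41/8.77)*100 = 38.88 %


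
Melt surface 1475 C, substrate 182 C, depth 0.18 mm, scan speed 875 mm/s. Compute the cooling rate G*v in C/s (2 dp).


G = (1475-182)/0.18 = 7183.33333333 C/mm
CR = 7183.33333333 * 875 = 6285416.67 C/s


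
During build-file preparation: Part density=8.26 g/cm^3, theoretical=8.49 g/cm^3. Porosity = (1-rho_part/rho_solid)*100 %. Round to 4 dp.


Porosity = (1-8.26/8.49)*100 = 2.7091 %


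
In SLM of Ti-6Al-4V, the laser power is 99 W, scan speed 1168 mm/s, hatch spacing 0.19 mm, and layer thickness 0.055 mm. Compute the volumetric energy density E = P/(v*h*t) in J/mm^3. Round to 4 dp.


E = 99 / (1168*0.19*0.055) = 8.111 J/mm^3


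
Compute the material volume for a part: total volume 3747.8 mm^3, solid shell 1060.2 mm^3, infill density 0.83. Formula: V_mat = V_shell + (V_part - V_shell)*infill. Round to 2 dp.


V_infill = (3747.8 - 1060.2) * 0.83 = 2230.71
V_total = 1060.2 + 2230.71 = 3290.91 mm^3


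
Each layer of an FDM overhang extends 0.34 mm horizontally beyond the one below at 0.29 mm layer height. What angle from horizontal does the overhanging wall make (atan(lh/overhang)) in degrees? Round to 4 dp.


angle = atan(0.29/0.34) = 40.4622 degrees


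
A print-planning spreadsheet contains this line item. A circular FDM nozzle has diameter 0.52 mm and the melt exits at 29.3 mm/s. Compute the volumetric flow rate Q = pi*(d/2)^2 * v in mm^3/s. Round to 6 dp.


A = pi*(0.52/2)^2 = 0.21237166 mm^2
Q = 0.21237166 * 29.3 = 6.22249 mm^3/s


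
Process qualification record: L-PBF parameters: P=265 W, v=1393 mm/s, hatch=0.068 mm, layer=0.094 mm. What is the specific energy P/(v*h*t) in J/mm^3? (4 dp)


Build rate = 1393 * 0.068 * 0.094 = 8.904056 mm^3/s
SE = 265 / 8.904056 = 29.7617 J/mm^3


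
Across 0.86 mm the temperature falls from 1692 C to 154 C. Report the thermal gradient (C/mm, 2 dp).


G = (1692-154)/0.86 = 1788.37 C/mm


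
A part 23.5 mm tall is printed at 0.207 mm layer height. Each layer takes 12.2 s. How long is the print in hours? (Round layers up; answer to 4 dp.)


Layers = ceil(23.5/0.207) = 114
t = 114 * 12.2 / 3600 = 0.3863 hrs


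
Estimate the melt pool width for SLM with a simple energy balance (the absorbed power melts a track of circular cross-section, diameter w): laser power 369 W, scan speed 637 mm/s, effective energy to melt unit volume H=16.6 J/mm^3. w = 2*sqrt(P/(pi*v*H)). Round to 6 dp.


w = 2*sqrt(369/(pi*637*16.6)) = 0.210787 mm


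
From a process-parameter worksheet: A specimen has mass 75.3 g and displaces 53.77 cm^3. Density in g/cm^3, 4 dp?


rho = 75.3 / 53.77 = 1.4004 g/cm^3


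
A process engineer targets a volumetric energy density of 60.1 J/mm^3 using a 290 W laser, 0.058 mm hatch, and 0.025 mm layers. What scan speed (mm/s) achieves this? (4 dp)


v = 290 / (60.1*0.058*0.025) = 3327.787 mm/s


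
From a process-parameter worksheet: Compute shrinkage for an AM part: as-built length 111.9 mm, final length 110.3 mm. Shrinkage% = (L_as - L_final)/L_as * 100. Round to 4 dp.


Shrinkage = ((111.9-110.3)/111.9)*100 = 1.4298 %


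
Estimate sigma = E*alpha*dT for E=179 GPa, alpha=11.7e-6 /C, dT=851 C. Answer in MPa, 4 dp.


sigma = 179*1000 * 11.7e-6 * 851 = 1782.2493 MPa


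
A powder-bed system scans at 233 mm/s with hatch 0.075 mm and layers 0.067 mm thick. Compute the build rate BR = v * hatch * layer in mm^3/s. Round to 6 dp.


Rate = 233 * 0.075 * 0.067 = 1.170825 mm^3/s


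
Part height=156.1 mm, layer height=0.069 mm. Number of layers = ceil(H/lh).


Layers = ceil(156.1/0.069) = 2263


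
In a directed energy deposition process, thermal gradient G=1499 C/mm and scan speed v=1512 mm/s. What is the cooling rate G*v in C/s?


CR = 1499 * 1512 = 2266488 C/s


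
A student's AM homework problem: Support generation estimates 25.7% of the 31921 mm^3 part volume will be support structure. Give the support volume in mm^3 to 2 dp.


V_support = 31921 * 0.257 = 8203.7 mm^3


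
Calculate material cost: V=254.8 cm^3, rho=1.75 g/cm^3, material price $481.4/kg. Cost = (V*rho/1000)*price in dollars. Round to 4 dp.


Mass = 254.8*1.75/1000 = 0.4459 kg
Cost = 0.4459 * 481.4 = 214.6563 $


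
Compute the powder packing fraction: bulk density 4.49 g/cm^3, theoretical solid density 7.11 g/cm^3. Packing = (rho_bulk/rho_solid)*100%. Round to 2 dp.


Packing = (4.49/7.11)*100 = 63.15 %


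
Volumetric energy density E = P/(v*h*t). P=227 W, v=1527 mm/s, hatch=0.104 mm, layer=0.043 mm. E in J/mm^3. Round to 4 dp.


E = 227 / (1527*0.104*0.043) = 33.2418 J/mm^3


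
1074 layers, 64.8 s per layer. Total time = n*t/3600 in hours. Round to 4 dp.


t = 1074 * 64.8 / 3600 = 19.332 hrs


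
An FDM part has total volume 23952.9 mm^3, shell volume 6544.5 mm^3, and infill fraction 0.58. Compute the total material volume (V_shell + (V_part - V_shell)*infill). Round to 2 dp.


V_infill = (23952.9 - 6544.5) * 0.58 = 10096.87
V_total = 6544.5 + 10096.87 = 16641.37 mm^3


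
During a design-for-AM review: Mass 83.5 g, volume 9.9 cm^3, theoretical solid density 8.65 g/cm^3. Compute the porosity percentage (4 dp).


rho_part = 83.5 / 9.9 = 8.43434343 g/cm^3
Porosity = (1 - 8.43434343/8.65)*100 = 2.4931 %


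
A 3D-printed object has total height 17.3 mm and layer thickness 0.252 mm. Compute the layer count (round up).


Layers = ceil(17.3/0.252) = 69


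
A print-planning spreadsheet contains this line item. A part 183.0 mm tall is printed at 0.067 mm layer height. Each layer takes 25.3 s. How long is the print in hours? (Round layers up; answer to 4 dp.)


Layers = ceil(183.0/0.067) = 2732
t = 2732 * 25.3 / 3600 = 19.1999 hrs


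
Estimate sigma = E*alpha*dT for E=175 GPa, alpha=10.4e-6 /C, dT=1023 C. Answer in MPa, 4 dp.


sigma = 175*1000 * 10.4e-6 * 1023 = 1861.86 MPa


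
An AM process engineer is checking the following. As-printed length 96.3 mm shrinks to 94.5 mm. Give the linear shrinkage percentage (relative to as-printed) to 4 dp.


Shrinkage = ((96.3-94.5)/96.3)*100 = 1.8692 %


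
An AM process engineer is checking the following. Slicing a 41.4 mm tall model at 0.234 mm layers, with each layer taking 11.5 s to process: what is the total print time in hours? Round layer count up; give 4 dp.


Layers = ceil(41.4/0.234) = 177
t = 177 * 11.5 / 3600 = 0.5654 hrs


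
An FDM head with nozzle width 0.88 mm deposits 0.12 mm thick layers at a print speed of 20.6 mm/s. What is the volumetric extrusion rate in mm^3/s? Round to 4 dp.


Rate = 0.88 * 0.12 * 20.6 = 2.1754 mm^3/s
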